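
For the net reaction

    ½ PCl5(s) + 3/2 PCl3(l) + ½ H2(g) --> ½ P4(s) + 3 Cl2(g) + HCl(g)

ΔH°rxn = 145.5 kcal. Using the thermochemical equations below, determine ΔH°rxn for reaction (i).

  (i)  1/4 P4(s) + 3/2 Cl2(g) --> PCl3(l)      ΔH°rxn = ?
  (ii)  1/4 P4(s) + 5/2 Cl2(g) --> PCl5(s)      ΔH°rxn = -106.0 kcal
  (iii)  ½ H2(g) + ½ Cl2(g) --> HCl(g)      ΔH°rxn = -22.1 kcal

(i) reversed and × 3/2: contributes −3/2·x
(ii) reversed and × 1/2: (-1/2)·(-106.0) = +53.0 kcal
(iii) as written: -22.1 kcal
+145.5 = (+53.0) + (-22.1) − 3/2·x
x = (+145.5 − (+30.9)) / (-3/2) = -76.4 kcal

ΔH°rxn = -76.4 kcal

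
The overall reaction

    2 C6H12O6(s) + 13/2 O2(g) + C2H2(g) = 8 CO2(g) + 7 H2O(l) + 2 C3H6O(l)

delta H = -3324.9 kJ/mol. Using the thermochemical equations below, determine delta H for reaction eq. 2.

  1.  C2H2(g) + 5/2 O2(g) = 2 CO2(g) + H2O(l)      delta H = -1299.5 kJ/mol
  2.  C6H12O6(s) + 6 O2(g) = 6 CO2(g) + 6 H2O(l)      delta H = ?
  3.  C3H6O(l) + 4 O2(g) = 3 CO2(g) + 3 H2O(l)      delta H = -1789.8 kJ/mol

eq. 1 as written: -1299.5 kJ/mol
eq. 2 × 2: contributes 2·x
eq. 3 reversed and × 2: (-2)·(-1789.8) = +3579.6 kJ/mol
-3324.9 = (-1299.5) + (+3579.6) + 2·x
x = (-3324.9 − (+2280.1)) / (2) = -2802.5 kJ/mol

delta H = -2802.5 kJ/mol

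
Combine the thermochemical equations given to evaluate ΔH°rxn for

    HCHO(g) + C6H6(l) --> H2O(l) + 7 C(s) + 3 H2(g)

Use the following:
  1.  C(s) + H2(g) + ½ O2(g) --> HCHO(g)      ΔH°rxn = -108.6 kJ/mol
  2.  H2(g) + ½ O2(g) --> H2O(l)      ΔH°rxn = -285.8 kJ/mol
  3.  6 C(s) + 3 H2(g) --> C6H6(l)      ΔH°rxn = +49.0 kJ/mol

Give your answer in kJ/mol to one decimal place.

eq. 1 reversed (reverse to put HCHO(g) on the reactant side): +108.6 kJ/mol
eq. 2 as written (H2O(l) already on the product side): -285.8 kJ/mol
eq. 3 reversed (reverse to put C6H6(l) on the reactant side): -49.0 kJ/mol
By Hess's law, ΔH°rxn = (+108.6) + (-285.8) + (-49.0) = -226.2 kJ/mol

ΔH°rxn = -226.2 kJ/mol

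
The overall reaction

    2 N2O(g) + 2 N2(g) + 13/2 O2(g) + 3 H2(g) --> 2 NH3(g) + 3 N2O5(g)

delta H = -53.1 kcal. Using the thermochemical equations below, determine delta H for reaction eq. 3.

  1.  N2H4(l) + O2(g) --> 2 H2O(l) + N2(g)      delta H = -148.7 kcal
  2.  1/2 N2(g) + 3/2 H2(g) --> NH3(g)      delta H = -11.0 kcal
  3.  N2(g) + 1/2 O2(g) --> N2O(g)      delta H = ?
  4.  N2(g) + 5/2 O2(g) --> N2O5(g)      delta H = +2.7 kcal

delta H = 19.6 kcal

eq. 1: not needed (N2H4(l) appears nowhere else).
eq. 2 × 2 (scale by 2 for the 2 NH3(g)): (2)·(-11.0) = -22.0 kcal
eq. 3 reversed and × 2 (reverse to put N2O(g) on the reactant side; ×2 to match 2 N2O(g) in the target): contributes −2·x
eq. 4 × 3 (scale by 3 for the 3 N2O5(g)): (3)·(+2.7) = +8.1 kcal
-53.1 = (-22.0) + (+8.1) − 2·x
x = (-53.1 − (-13.9)) / (-2) = 19.6 kcal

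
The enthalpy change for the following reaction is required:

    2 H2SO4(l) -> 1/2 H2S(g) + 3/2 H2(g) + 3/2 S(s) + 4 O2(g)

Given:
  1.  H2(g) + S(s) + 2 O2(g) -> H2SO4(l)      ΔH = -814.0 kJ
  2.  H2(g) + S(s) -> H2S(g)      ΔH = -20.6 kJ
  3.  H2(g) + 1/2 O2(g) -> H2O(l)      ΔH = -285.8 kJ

eq. 1 reversed and × 2: (-2)·(-814.0) = +1628.0 kJ
eq. 2 × 1/2: (1/2)·(-20.6) = -10.3 kJ
eq. 3: not needed.
Since enthalpy is a state function, ΔH = (-2)·(-814.0) + (1/2)·(-20.6) = 1617.7 kJ

ΔH = 1617.7 kJ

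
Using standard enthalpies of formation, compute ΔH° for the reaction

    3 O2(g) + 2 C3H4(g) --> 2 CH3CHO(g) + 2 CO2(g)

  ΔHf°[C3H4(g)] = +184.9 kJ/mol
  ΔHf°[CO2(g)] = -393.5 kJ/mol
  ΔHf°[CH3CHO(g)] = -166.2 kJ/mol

Products: 2·(-166.2) + 2·(-393.5) = -1119.4
Reactants: 3·(+0.0) + 2·(+184.9) = +369.8
ΔH° = (-1119.4) − (+369.8) = -1489.2 kJ/mol

ΔH° = -1489.2 kJ/mol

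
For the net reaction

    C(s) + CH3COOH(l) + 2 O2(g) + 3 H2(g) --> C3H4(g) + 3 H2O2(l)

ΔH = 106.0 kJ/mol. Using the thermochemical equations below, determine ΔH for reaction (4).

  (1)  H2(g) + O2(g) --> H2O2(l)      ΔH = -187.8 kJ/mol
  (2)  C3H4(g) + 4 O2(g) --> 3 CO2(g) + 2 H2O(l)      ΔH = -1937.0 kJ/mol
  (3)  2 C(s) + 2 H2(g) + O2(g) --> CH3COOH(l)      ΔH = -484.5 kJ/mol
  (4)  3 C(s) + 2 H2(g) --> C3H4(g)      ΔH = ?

ΔH = 184.9 kJ/mol

(1) × 3 (×3 to match 3 H2O2(l) in the target): (3)·(-187.8) = -563.4 kJ/mol
(2): not needed (CO2(g) appears nowhere else).
(3) reversed (reverse to put CH3COOH(l) on the reactant side): +484.5 kJ/mol
(4) as written: contributes x
+106.0 = (-563.4) + (+484.5) + x
x = (+106.0 − (-78.9)) / (1) = 184.9 kJ/mol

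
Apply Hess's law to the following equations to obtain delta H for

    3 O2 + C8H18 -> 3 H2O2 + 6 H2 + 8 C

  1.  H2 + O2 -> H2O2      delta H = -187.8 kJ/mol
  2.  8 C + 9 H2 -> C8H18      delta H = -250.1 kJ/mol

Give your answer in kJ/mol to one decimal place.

delta H = -313.3 kJ/mol

eq. 1 × 3: (3)·(-187.8) = -563.4 kJ/mol
eq. 2 reversed: +250.1 kJ/mol
Summing the manipulated equations, delta H = (-563.4) + (+250.1) = -313.3 kJ/mol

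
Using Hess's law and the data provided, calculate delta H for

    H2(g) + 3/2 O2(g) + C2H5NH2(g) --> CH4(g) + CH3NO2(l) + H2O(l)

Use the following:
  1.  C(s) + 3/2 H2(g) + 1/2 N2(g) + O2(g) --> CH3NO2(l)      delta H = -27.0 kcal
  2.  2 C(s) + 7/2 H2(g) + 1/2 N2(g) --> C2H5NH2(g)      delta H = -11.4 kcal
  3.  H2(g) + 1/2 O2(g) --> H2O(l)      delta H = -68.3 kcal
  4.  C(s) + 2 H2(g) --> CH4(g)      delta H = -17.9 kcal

eq. 1 as written (CH3NO2(l) already on the product side): -27.0 kcal
eq. 2 reversed (C2H5NH2(g) must end up as a reactant): +11.4 kcal
eq. 3 as written (H2O(l) already on the product side): -68.3 kcal
eq. 4 as written (CH4(g) already on the product side): -17.9 kcal
Combining the equations, delta H = (-27.0) + (+11.4) + (-68.3) + (-17.9) = -101.8 kcal

delta H = -101.8 kcal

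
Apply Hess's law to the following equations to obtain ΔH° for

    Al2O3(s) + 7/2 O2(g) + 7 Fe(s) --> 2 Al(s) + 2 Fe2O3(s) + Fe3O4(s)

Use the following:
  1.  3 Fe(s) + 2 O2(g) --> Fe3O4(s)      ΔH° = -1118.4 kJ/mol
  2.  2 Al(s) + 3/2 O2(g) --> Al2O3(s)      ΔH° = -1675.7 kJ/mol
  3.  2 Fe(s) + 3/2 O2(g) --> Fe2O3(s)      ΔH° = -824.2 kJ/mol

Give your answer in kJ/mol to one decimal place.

eq. 1 as written: -1118.4 kJ/mol
eq. 2 reversed: +1675.7 kJ/mol
eq. 3 × 2: (2)·(-824.2) = -1648.4 kJ/mol
ΔH° = (1)·(-1118.4) + (-1)·(-1675.7) + (2)·(-824.2) = -1091.1 kJ/mol

ΔH° = -1091.1 kJ/mol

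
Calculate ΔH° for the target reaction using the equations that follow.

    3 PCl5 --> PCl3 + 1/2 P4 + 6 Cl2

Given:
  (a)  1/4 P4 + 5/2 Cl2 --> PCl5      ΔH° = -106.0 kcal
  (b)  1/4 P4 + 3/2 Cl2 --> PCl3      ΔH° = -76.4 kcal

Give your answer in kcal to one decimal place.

ΔH° = 241.6 kcal

(a) reversed and × 3 (PCl5 must end up as a reactant; ×3 to match 3 PCl5 in the target): (-3)·(-106.0) = +318.0 kcal
(b) as written (PCl3 already on the product side): -76.4 kcal
ΔH° = (+318.0) + (-76.4) = 241.6 kcal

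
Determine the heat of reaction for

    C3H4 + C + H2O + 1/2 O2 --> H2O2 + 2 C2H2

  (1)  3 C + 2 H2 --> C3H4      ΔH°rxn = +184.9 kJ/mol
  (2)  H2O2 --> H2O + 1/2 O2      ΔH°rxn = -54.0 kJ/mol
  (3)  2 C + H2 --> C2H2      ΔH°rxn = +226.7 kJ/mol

(1) reversed: -184.9 kJ/mol
(2) reversed: +54.0 kJ/mol
(3) × 2: (2)·(+226.7) = +453.4 kJ/mol
Since enthalpy is a state function, ΔH°rxn = (-1)·(+184.9) + (-1)·(-54.0) + (2)·(+226.7) = 322.5 kJ/mol

ΔH°rxn = 322.5 kJ/mol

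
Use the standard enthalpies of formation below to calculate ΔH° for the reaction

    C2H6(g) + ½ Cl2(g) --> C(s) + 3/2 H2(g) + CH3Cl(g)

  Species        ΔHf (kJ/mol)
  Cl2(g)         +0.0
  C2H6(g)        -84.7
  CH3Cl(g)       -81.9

ΔH° = 2.8 kJ/mol

Products: 1·(+0.0) + 3/2·(+0.0) + 1·(-81.9) = -81.9
Reactants: 1·(-84.7) + 1/2·(+0.0) = -84.7
ΔH° = (-81.9) − (-84.7) = 2.8 kJ/mol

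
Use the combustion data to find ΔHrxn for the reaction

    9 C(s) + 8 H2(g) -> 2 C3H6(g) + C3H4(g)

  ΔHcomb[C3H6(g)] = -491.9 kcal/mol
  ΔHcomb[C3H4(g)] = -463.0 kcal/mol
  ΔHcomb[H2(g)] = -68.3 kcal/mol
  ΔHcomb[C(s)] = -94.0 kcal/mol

With combustion enthalpies, reactants minus products:
= [9·(-94.0) + 8·(-68.3)] − [2·(-491.9) + 1·(-463.0)]
= 54.4 kcal/mol

ΔHrxn = 54.4 kcal/mol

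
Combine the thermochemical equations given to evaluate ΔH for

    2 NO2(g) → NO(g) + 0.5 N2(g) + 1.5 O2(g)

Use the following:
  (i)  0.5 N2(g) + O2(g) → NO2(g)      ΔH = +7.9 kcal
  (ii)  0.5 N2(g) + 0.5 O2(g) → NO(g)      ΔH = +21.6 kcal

(i) reversed and × 2: (-2)·(+7.9) = -15.8 kcal
(ii) as written: +21.6 kcal
Since enthalpy is a state function, ΔH = (-15.8) + (+21.6) = 5.8 kcal

ΔH = 5.8 kcal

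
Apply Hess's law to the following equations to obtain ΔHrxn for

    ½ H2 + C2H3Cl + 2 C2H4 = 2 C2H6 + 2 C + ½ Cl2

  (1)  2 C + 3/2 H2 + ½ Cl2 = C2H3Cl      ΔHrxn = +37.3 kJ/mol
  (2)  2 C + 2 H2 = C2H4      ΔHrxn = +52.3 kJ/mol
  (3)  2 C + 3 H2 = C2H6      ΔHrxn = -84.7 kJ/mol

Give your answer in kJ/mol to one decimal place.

(1) reversed: -37.3 kJ/mol
(2) reversed and × 2: (-2)·(+52.3) = -104.6 kJ/mol
(3) × 2: (2)·(-84.7) = -169.4 kJ/mol
ΔHrxn = (-1)·(+37.3) + (-2)·(+52.3) + (2)·(-84.7) = -311.3 kJ/mol

ΔHrxn = -311.3 kJ/mol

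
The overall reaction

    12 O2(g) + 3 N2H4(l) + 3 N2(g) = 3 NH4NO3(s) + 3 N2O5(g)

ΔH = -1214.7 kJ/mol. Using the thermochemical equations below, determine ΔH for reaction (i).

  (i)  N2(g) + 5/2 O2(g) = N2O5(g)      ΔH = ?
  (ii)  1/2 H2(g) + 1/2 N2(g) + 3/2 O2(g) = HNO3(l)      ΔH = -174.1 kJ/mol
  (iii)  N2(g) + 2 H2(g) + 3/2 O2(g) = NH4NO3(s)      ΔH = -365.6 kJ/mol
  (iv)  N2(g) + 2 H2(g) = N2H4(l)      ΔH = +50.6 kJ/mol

ΔH = 11.3 kJ/mol

(i) × 3 (scale by 3 for the 3 N2O5(g)): contributes 3·x
(ii): not needed (HNO3(l) appears nowhere else).
(iii) × 3 (×3 to match 3 NH4NO3(s) in the target): (3)·(-365.6) = -1096.8 kJ/mol
(iv) reversed and × 3 (reverse to put N2H4(l) on the reactant side; ×3 to match 3 N2H4(l) in the target): (-3)·(+50.6) = -151.8 kJ/mol
-1214.7 = (-1096.8) + (-151.8) + 3·x
x = (-1214.7 − (-1248.6)) / (3) = 11.3 kJ/mol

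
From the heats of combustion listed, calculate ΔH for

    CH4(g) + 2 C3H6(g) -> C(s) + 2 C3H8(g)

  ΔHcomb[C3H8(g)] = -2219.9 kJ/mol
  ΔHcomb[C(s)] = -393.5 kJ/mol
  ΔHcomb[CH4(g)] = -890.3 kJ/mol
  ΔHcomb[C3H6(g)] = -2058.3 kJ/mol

With combustion enthalpies, reactants minus products:
= [1·(-890.3) + 2·(-2058.3)] − [1·(-393.5) + 2·(-2219.9)]
= -173.6 kJ/mol

ΔH = -173.6 kJ/mol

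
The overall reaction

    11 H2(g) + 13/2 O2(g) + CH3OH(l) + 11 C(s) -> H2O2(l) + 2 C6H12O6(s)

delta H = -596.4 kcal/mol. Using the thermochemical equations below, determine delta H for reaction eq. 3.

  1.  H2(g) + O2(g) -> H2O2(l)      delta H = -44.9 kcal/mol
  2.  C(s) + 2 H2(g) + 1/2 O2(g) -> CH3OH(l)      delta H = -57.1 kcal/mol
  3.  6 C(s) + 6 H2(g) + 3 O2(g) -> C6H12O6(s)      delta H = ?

delta H = -304.3 kcal/mol

eq. 1 as written: -44.9 kcal/mol
eq. 2 reversed: +57.1 kcal/mol
eq. 3 × 2: contributes 2·x
-596.4 = (-44.9) + (+57.1) + 2·x
x = (-596.4 − (+12.2)) / (2) = -304.3 kcal/mol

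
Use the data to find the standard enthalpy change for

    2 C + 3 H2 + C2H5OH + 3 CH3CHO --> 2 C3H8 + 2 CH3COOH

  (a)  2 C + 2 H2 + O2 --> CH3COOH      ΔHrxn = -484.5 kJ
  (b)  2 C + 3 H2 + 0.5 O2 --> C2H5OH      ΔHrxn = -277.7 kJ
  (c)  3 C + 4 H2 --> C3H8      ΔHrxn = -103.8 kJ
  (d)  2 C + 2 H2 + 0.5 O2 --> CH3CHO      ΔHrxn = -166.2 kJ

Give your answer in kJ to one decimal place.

ΔHrxn = -400.3 kJ

(a) × 2: (2)·(-484.5) = -969.0 kJ
(b) reversed: +277.7 kJ
(c) × 2: (2)·(-103.8) = -207.6 kJ
(d) reversed and × 3: (-3)·(-166.2) = +498.6 kJ
Summing the manipulated equations, ΔHrxn = (-969.0) + (+277.7) + (-207.6) + (+498.6) = -400.3 kJ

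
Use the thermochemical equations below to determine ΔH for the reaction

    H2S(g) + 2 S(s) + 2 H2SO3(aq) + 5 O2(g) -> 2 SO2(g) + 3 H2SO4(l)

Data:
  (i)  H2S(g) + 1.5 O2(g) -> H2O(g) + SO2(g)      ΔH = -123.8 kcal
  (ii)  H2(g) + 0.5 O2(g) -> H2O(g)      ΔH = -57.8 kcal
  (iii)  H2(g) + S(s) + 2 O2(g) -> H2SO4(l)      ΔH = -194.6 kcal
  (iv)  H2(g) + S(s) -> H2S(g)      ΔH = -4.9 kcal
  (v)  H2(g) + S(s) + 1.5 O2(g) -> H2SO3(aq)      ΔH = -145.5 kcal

(i) × 2: (2)·(-123.8) = -247.6 kcal
(ii) reversed and × 2: (-2)·(-57.8) = +115.6 kcal
(iii) × 3: (3)·(-194.6) = -583.8 kcal
(iv) as written: -4.9 kcal
(v) reversed and × 2: (-2)·(-145.5) = +291.0 kcal
ΔH = (-247.6) + (+115.6) + (-583.8) + (-4.9) + (+291.0) = -429.7 kcal

ΔH = -429.7 kcal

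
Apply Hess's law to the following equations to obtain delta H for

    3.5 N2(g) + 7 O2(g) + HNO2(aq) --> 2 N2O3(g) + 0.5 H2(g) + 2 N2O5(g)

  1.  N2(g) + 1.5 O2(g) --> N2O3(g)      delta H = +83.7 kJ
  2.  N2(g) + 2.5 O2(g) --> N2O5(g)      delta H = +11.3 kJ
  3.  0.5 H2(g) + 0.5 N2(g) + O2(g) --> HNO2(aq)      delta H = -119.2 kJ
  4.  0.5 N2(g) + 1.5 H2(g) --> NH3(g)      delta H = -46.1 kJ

delta H = 309.2 kJ

eq. 1 × 2: (2)·(+83.7) = +167.4 kJ
eq. 2 × 2: (2)·(+11.3) = +22.6 kJ
eq. 3 reversed: +119.2 kJ
eq. 4: not needed.
Summing the manipulated equations, delta H = (+167.4) + (+22.6) + (+119.2) = 309.2 kJ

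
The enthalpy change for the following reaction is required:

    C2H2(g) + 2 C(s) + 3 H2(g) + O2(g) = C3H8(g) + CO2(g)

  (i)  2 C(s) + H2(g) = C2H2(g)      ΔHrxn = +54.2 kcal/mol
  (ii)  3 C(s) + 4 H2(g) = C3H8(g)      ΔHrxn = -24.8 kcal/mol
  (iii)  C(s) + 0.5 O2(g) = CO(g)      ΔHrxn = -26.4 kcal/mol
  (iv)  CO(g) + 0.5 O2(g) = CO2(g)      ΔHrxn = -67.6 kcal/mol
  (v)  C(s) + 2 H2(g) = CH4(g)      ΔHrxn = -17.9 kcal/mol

(i) reversed: -54.2 kcal/mol
(ii) as written: -24.8 kcal/mol
(iii) as written: -26.4 kcal/mol
(iv) as written: -67.6 kcal/mol
(v): not needed.
Combining the equations, ΔHrxn = (-1)·(+54.2) + (1)·(-24.8) + (1)·(-26.4) + (1)·(-67.6) = -173.0 kcal/mol

ΔHrxn = -173.0 kcal/mol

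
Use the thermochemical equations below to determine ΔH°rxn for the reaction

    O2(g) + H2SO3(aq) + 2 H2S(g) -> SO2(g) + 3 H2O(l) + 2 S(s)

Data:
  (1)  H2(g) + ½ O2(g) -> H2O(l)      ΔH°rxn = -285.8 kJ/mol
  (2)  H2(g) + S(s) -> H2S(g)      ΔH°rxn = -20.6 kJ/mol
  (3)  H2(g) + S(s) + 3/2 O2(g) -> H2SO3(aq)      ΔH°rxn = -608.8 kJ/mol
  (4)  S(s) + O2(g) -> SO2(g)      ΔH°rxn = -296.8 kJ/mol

ΔH°rxn = -504.2 kJ/mol

(1) × 3: (3)·(-285.8) = -857.4 kJ/mol
(2) reversed and × 2: (-2)·(-20.6) = +41.2 kJ/mol
(3) reversed: +608.8 kJ/mol
(4) as written: -296.8 kJ/mol
Summing the manipulated equations, ΔH°rxn = (3)·(-285.8) + (-2)·(-20.6) + (-1)·(-608.8) + (1)·(-296.8) = -504.2 kJ/mol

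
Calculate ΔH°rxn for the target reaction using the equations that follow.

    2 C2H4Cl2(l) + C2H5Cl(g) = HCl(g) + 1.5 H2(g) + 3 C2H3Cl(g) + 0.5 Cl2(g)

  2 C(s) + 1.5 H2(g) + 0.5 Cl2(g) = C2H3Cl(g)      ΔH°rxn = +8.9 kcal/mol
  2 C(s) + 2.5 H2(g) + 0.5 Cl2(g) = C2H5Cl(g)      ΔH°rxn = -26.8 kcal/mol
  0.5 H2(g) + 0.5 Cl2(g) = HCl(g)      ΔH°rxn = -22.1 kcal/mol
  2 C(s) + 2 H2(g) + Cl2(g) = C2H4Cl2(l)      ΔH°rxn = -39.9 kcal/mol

ΔH°rxn = 111.2 kcal/mol

equation 1 × 3: (3)·(+8.9) = +26.7 kcal/mol
equation 2 reversed: +26.8 kcal/mol
equation 3 as written: -22.1 kcal/mol
equation 4 reversed and × 2: (-2)·(-39.9) = +79.8 kcal/mol
By Hess's law, ΔH°rxn = (3)·(+8.9) + (-1)·(-26.8) + (1)·(-22.1) + (-2)·(-39.9) = 111.2 kcal/mol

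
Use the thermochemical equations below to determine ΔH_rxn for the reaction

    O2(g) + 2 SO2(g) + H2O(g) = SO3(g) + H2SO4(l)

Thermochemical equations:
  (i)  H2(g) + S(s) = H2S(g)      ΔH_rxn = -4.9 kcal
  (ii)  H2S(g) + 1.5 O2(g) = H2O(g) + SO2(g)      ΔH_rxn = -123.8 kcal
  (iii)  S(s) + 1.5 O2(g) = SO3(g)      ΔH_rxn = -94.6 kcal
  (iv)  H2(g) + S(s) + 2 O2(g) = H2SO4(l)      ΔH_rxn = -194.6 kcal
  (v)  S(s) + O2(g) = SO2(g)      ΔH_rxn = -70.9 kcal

ΔH_rxn = -89.6 kcal

(i) reversed: +4.9 kcal
(ii) reversed (reverse to put H2O(g) on the reactant side): +123.8 kcal
(iii) as written (SO3(g) already on the product side): -94.6 kcal
(iv) as written (H2SO4(l) already on the product side): -194.6 kcal
(v) reversed: +70.9 kcal
ΔH_rxn = (-1)·(-4.9) + (-1)·(-123.8) + (1)·(-94.6) + (1)·(-194.6) + (-1)·(-70.9) = -89.6 kcal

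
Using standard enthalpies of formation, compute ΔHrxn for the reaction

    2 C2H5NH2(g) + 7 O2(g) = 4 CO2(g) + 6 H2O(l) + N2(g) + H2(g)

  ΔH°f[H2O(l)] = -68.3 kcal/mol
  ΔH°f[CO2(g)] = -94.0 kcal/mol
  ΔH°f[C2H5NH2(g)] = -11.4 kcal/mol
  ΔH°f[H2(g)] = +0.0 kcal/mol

ΔHrxn = -763.0 kcal/mol

Products: 4·(-94.0) + 6·(-68.3) + 1·(+0.0) + 1·(+0.0) = -785.8
Reactants: 2·(-11.4) + 7·(+0.0) = -22.8
ΔHrxn = (-785.8) − (-22.8) = -763.0 kcal/mol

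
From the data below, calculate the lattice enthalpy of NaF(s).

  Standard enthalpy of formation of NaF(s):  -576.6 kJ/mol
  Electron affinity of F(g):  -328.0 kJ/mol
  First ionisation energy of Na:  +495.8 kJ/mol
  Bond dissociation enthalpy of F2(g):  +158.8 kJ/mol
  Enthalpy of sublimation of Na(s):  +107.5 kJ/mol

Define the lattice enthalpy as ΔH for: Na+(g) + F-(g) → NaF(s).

U = -931.3 kJ/mol

ΔHf° = 1·ΔHsub + 1·(ΣIE) + 1/2·D(F2) + 1·EA + U
-576.6 = 1·(+107.5) + 1·(+495.8) + 1/2·(+158.8) + 1·(-328.0) + U
U = -576.6 − (+354.7) = -931.3 kJ/mol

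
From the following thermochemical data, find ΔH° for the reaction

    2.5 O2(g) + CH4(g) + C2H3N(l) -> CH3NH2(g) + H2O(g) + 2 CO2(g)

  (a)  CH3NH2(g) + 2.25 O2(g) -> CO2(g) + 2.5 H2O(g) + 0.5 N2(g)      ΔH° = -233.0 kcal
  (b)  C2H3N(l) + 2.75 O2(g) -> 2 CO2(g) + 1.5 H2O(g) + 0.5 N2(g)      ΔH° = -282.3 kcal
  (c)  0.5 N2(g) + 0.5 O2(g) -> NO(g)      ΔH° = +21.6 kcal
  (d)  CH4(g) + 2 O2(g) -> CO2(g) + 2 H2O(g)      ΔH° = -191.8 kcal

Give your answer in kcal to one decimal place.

(a) reversed: +233.0 kcal
(b) as written: -282.3 kcal
(c): not needed.
(d) as written: -191.8 kcal
ΔH° = (+233.0) + (-282.3) + (-191.8) = -241.1 kcal

ΔH° = -241.1 kcal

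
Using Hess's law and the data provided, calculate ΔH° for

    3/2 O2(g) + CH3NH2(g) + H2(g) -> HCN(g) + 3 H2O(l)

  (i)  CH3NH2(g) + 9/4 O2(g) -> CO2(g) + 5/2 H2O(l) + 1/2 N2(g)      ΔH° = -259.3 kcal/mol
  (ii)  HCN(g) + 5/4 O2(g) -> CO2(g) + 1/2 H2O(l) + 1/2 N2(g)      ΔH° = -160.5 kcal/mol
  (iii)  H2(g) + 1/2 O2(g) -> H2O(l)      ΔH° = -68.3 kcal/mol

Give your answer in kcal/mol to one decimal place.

(i) as written: -259.3 kcal/mol
(ii) reversed: +160.5 kcal/mol
(iii) as written: -68.3 kcal/mol
ΔH° = (1)·(-259.3) + (-1)·(-160.5) + (1)·(-68.3) = -167.1 kcal/mol

ΔH° = -167.1 kcal/mol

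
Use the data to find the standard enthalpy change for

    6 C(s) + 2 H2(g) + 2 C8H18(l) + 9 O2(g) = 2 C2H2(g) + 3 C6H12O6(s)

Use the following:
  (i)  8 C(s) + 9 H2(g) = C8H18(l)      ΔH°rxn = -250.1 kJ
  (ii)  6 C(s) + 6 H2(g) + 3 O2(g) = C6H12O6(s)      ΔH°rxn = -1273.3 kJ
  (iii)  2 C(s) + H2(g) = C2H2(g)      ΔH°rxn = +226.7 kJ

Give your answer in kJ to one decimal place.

(i) reversed and × 2: (-2)·(-250.1) = +500.2 kJ
(ii) × 3: (3)·(-1273.3) = -3819.9 kJ
(iii) × 2: (2)·(+226.7) = +453.4 kJ
ΔH°rxn = (+500.2) + (-3819.9) + (+453.4) = -2866.3 kJ

ΔH°rxn = -2866.3 kJ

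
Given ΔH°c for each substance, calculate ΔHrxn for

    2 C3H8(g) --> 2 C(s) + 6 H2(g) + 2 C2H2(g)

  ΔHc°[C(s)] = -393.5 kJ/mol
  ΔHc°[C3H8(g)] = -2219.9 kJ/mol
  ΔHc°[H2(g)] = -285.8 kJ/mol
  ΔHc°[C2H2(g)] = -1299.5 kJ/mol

ΔHrxn = 661.0 kJ/mol

With combustion enthalpies, reactants minus products:
= [2·(-2219.9)] − [2·(-393.5) + 6·(-285.8) + 2·(-1299.5)]
= 661.0 kJ/mol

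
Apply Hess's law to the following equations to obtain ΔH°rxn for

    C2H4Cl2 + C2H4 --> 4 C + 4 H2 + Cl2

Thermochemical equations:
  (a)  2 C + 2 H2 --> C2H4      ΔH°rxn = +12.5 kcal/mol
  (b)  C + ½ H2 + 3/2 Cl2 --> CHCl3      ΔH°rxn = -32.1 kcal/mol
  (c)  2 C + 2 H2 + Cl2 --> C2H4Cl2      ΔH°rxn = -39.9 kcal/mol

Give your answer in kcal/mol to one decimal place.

(a) reversed (reverse to put C2H4 on the reactant side): -12.5 kcal/mol
(b): not needed (CHCl3 appears nowhere else).
(c) reversed (reverse to put C2H4Cl2 on the reactant side): +39.9 kcal/mol
Since enthalpy is a state function, ΔH°rxn = (-1)·(+12.5) + (-1)·(-39.9) = 27.4 kcal/mol

ΔH°rxn = 27.4 kcal/mol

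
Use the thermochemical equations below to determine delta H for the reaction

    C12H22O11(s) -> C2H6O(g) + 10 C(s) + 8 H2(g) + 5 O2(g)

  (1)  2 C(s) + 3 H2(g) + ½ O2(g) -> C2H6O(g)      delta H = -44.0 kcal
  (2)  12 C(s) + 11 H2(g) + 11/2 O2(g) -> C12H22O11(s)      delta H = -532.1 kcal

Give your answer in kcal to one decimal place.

(1) as written: -44.0 kcal
(2) reversed: +532.1 kcal
Summing the manipulated equations, delta H = (1)·(-44.0) + (-1)·(-532.1) = 488.1 kcal

delta H = 488.1 kcal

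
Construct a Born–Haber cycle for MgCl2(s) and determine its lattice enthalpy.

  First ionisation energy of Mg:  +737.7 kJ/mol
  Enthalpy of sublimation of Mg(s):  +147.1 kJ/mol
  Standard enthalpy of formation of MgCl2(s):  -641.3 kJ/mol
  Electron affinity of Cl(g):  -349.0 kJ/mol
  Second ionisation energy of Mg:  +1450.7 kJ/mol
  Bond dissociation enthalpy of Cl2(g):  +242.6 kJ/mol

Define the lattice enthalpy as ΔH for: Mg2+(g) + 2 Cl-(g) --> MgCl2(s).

U = -2521.4 kJ/mol

ΔHf° = 1·ΔHsub + 1·(ΣIE) + 1·D(Cl2) + 2·EA + U
-641.3 = 1·(+147.1) + 1·(+2188.4) + 1·(+242.6) + 2·(-349.0) + U
U = -641.3 − (+1880.1) = -2521.4 kJ/mol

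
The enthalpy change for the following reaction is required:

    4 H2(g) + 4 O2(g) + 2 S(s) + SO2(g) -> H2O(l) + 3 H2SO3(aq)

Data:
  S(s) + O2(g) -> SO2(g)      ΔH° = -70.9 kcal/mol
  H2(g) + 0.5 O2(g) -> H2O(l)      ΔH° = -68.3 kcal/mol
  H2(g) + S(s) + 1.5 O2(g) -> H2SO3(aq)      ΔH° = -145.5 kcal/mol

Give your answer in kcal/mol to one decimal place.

equation 1 reversed: +70.9 kcal/mol
equation 2 as written: -68.3 kcal/mol
equation 3 × 3: (3)·(-145.5) = -436.5 kcal/mol
Combining the equations, ΔH° = (+70.9) + (-68.3) + (-436.5) = -433.9 kcal/mol

ΔH° = -433.9 kcal/mol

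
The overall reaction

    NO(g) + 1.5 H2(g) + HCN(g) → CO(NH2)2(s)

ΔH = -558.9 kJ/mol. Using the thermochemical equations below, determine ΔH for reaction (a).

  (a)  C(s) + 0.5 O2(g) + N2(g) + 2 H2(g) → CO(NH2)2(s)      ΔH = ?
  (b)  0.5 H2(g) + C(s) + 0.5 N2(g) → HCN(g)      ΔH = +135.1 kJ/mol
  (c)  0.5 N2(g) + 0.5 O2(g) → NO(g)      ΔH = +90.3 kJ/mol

ΔH = -333.5 kJ/mol

(a) as written: contributes x
(b) reversed: -135.1 kJ/mol
(c) reversed: -90.3 kJ/mol
-558.9 = (-135.1) + (-90.3) + x
x = (-558.9 − (-225.4)) / (1) = -333.5 kJ/mol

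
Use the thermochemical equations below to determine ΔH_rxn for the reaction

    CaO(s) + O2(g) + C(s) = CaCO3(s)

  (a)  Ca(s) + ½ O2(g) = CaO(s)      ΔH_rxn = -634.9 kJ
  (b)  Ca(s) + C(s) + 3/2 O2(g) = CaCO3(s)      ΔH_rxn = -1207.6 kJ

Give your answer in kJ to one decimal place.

ΔH_rxn = -572.7 kJ

(a) reversed: +634.9 kJ
(b) as written: -1207.6 kJ
Combining the equations, ΔH_rxn = (-1)·(-634.9) + (1)·(-1207.6) = -572.7 kJ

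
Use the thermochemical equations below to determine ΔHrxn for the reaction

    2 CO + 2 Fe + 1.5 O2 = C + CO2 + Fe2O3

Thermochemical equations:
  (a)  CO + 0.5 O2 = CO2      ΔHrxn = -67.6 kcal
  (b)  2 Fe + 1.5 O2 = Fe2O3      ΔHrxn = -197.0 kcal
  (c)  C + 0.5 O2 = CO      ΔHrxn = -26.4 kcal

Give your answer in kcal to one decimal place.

(a) as written: -67.6 kcal
(b) as written: -197.0 kcal
(c) reversed: +26.4 kcal
ΔHrxn = (-67.6) + (-197.0) + (+26.4) = -238.2 kcal

ΔHrxn = -238.2 kcal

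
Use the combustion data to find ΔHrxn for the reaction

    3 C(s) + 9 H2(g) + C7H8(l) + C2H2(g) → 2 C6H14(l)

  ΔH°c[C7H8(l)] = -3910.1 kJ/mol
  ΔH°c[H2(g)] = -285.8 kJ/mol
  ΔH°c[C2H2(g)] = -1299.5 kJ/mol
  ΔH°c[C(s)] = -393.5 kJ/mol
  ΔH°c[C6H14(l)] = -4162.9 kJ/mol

ΔHrxn = -636.5 kJ/mol

With combustion enthalpies, reactants minus products:
= [3·(-393.5) + 9·(-285.8) + 1·(-3910.1) + 1·(-1299.5)] − [2·(-4162.9)]
= -636.5 kJ/mol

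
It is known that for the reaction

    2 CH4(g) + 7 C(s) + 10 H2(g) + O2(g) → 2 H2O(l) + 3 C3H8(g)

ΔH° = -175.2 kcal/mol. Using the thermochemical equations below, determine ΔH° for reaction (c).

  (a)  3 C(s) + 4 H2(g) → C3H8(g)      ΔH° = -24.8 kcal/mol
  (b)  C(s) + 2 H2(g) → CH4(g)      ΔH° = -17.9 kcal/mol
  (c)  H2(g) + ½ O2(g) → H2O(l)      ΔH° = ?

(a) × 3 (scale by 3 for the 3 C3H8(g)): (3)·(-24.8) = -74.4 kcal/mol
(b) reversed and × 2 (CH4(g) must end up as a reactant; scale by 2 for the 2 CH4(g)): (-2)·(-17.9) = +35.8 kcal/mol
(c) × 2 (×2 to match 2 H2O(l) in the target): contributes 2·x
-175.2 = (-74.4) + (+35.8) + 2·x
x = (-175.2 − (-38.6)) / (2) = -68.3 kcal/mol

ΔH° = -68.3 kcal/mol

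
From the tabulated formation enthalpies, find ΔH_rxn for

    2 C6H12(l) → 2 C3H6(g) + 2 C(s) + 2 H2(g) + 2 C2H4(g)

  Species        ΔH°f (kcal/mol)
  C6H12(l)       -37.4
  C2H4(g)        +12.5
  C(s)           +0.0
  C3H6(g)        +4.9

ΔH°rxn = Σ nΔHf°(products) − Σ nΔHf°(reactants).
Products: 2·(+4.9) + 2·(+0.0) + 2·(+0.0) + 2·(+12.5) = +34.8
Reactants: 2·(-37.4) = -74.8
ΔH_rxn = (+34.8) − (-74.8) = 109.6 kcal/mol

ΔH_rxn = 109.6 kcal/mol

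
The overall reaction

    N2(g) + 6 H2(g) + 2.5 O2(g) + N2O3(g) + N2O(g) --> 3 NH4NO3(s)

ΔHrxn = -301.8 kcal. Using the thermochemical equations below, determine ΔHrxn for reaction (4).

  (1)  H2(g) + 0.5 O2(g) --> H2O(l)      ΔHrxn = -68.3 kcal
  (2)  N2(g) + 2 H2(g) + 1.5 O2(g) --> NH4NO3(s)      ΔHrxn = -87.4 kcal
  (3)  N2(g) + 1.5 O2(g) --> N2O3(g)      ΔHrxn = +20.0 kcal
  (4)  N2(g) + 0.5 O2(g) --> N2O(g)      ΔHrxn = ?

(1): not needed (H2O(l) appears nowhere else).
(2) × 3 (scale by 3 for the 3 NH4NO3(s)): (3)·(-87.4) = -262.2 kcal
(3) reversed (reverse to put N2O3(g) on the reactant side): -20.0 kcal
(4) reversed (N2O(g) must end up as a reactant): contributes −x
-301.8 = (-262.2) + (-20.0) − x
x = (-301.8 − (-282.2)) / (-1) = 19.6 kcal

ΔHrxn = 19.6 kcal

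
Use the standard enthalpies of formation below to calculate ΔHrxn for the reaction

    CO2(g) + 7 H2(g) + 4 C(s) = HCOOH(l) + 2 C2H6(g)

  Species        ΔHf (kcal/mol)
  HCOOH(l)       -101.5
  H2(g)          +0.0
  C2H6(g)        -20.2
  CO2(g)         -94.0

Products: 1·(-101.5) + 2·(-20.2) = -141.9
Reactants: 1·(-94.0) + 7·(+0.0) + 4·(+0.0) = -94.0
ΔHrxn = (-141.9) − (-94.0) = -47.9 kcal/mol

ΔHrxn = -47.9 kcal/mol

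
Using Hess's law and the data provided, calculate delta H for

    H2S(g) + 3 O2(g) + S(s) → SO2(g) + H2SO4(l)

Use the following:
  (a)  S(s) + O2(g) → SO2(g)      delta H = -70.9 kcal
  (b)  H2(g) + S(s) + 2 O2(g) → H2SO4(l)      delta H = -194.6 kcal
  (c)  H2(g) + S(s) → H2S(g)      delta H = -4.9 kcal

(a) as written: -70.9 kcal
(b) as written: -194.6 kcal
(c) reversed: +4.9 kcal
Combining the equations, delta H = (1)·(-70.9) + (1)·(-194.6) + (-1)·(-4.9) = -260.6 kcal

delta H = -260.6 kcal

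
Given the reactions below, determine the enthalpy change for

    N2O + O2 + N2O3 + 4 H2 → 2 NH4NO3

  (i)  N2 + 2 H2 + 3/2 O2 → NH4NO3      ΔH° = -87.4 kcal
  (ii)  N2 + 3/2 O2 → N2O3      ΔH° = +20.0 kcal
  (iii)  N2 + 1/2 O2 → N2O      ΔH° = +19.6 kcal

(i) × 2: (2)·(-87.4) = -174.8 kcal
(ii) reversed: -20.0 kcal
(iii) reversed: -19.6 kcal
ΔH° = (2)·(-87.4) + (-1)·(+20.0) + (-1)·(+19.6) = -214.4 kcal

ΔH° = -214.4 kcal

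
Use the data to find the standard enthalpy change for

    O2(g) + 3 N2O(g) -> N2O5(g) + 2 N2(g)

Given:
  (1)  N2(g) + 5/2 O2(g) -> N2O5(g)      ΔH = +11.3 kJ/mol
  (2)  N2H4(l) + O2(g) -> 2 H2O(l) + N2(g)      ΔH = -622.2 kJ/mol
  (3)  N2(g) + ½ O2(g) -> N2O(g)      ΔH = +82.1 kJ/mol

ΔH = -235.0 kJ/mol

(1) as written: +11.3 kJ/mol
(2): not needed.
(3) reversed and × 3: (-3)·(+82.1) = -246.3 kJ/mol
ΔH = (1)·(+11.3) + (-3)·(+82.1) = -235.0 kJ/mol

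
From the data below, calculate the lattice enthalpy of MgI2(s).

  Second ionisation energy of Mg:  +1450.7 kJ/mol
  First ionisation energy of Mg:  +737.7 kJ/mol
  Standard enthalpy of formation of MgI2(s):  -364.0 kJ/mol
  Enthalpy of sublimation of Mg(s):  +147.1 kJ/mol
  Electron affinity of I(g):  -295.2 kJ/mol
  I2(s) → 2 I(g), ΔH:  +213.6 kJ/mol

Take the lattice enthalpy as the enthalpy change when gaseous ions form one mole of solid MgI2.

ΔHf° = 1·ΔHsub + 1·(ΣIE) + 1·D(I2) + 2·EA + U
-364.0 = 1·(+147.1) + 1·(+2188.4) + 1·(+213.6) + 2·(-295.2) + U
U = -364.0 − (+1958.7) = -2322.7 kJ/mol

U = -2322.7 kJ/mol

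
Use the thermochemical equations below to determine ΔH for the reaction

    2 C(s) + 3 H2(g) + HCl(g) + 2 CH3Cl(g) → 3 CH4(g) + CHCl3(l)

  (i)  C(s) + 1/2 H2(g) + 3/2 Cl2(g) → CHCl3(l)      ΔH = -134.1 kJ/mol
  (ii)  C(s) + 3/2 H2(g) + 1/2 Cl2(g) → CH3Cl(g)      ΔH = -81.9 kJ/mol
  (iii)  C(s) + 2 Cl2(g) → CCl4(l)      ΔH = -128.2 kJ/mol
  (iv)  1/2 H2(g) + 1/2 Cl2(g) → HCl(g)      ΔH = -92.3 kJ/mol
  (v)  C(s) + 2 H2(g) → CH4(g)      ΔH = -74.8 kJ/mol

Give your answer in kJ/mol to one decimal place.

(i) as written (CHCl3(l) already on the product side): -134.1 kJ/mol
(ii) reversed and × 2 (reverse to put CH3Cl(g) on the reactant side; ×2 to match 2 CH3Cl(g) in the target): (-2)·(-81.9) = +163.8 kJ/mol
(iii): not needed (CCl4(l) appears nowhere else).
(iv) reversed (HCl(g) must end up as a reactant): +92.3 kJ/mol
(v) × 3 (scale by 3 for the 3 CH4(g)): (3)·(-74.8) = -224.4 kJ/mol
ΔH = (1)·(-134.1) + (-2)·(-81.9) + (-1)·(-92.3) + (3)·(-74.8) = -102.4 kJ/mol

ΔH = -102.4 kJ/mol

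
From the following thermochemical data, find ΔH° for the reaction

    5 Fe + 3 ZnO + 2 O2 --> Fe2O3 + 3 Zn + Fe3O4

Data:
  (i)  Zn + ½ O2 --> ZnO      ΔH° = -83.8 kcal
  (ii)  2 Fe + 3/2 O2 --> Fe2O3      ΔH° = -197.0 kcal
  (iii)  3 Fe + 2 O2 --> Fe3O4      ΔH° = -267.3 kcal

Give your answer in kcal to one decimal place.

ΔH° = -212.9 kcal

(i) reversed and × 3 (ZnO must end up as a reactant; ×3 to match 3 ZnO in the target): (-3)·(-83.8) = +251.4 kcal
(ii) as written (Fe2O3 already on the product side): -197.0 kcal
(iii) as written (Fe3O4 already on the product side): -267.3 kcal
ΔH° = (+251.4) + (-197.0) + (-267.3) = -212.9 kcal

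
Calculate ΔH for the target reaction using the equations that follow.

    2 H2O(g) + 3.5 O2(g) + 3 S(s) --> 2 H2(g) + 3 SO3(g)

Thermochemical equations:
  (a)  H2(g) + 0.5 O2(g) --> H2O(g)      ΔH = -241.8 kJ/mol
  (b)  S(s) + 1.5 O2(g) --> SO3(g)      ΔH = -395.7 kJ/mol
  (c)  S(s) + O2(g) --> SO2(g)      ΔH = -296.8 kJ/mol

ΔH = -703.5 kJ/mol

(a) reversed and × 2: (-2)·(-241.8) = +483.6 kJ/mol
(b) × 3: (3)·(-395.7) = -1187.1 kJ/mol
(c): not needed.
Combining the equations, ΔH = (+483.6) + (-1187.1) = -703.5 kJ/mol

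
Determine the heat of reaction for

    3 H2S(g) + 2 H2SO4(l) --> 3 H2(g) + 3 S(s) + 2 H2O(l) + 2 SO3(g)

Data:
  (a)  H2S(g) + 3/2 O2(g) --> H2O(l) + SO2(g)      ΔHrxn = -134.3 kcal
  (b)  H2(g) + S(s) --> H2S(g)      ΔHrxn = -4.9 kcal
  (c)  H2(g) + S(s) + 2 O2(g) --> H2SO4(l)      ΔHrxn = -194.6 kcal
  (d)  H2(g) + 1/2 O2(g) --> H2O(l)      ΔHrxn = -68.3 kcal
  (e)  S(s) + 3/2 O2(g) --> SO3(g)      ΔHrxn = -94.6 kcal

(a): not needed.
(b) reversed and × 3: (-3)·(-4.9) = +14.7 kcal
(c) reversed and × 2: (-2)·(-194.6) = +389.2 kcal
(d) × 2: (2)·(-68.3) = -136.6 kcal
(e) × 2: (2)·(-94.6) = -189.2 kcal
ΔHrxn = (-3)·(-4.9) + (-2)·(-194.6) + (2)·(-68.3) + (2)·(-94.6) = 78.1 kcal

ΔHrxn = 78.1 kcal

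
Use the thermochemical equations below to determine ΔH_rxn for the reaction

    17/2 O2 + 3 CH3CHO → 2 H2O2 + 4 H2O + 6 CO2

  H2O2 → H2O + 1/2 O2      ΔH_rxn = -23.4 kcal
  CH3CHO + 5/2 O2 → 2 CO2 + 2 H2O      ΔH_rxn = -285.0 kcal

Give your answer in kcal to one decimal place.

ΔH_rxn = -808.2 kcal

equation 1 reversed and × 2 (reverse to put H2O2 on the product side; ×2 to match 2 H2O2 in the target): (-2)·(-23.4) = +46.8 kcal
equation 2 × 3 (scale by 3 for the 3 CH3CHO): (3)·(-285.0) = -855.0 kcal
ΔH_rxn = (-2)·(-23.4) + (3)·(-285.0) = -808.2 kcal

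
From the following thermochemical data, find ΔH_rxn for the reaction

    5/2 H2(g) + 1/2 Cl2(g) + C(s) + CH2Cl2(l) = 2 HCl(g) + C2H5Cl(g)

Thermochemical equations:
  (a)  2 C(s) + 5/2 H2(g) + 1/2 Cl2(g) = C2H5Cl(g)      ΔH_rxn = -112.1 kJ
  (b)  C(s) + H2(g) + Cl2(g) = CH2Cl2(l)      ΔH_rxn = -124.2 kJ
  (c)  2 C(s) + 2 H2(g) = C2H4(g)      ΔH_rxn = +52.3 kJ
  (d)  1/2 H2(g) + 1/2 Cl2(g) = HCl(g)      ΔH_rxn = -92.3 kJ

ΔH_rxn = -172.5 kJ

(a) as written (C2H5Cl(g) already on the product side): -112.1 kJ
(b) reversed (reverse to put CH2Cl2(l) on the reactant side): +124.2 kJ
(c): not needed (C2H4(g) appears nowhere else).
(d) × 2 (scale by 2 for the 2 HCl(g)): (2)·(-92.3) = -184.6 kJ
ΔH_rxn = (-112.1) + (+124.2) + (-184.6) = -172.5 kJ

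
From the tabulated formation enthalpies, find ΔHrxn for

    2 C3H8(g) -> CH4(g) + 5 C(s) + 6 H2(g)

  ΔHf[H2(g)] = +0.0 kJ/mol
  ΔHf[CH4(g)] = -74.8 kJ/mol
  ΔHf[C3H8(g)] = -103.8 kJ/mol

ΔHrxn = 132.8 kJ/mol

Products: 1·(-74.8) + 5·(+0.0) + 6·(+0.0) = -74.8
Reactants: 2·(-103.8) = -207.6
ΔHrxn = (-74.8) − (-207.6) = 132.8 kJ/mol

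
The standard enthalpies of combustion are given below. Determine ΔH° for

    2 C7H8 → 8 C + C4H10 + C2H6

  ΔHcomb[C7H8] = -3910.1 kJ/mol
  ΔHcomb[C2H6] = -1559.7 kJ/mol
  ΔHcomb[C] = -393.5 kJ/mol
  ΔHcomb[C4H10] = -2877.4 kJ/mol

ΔH° = -235.1 kJ/mol

With combustion enthalpies, reactants minus products:
= [2·(-3910.1)] − [8·(-393.5) + 1·(-2877.4) + 1·(-1559.7)]
= -235.1 kJ/mol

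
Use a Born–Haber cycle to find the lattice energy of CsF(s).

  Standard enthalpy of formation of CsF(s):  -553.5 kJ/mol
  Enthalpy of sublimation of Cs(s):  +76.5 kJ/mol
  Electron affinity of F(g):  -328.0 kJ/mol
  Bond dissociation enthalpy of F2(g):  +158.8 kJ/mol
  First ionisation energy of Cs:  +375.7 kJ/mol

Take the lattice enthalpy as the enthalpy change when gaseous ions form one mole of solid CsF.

U = -757.1 kJ/mol

ΔHf° = 1·ΔHsub + 1·(ΣIE) + 1/2·D(F2) + 1·EA + U
-553.5 = 1·(+76.5) + 1·(+375.7) + 1/2·(+158.8) + 1·(-328.0) + U
U = -553.5 − (+203.6) = -757.1 kJ/mol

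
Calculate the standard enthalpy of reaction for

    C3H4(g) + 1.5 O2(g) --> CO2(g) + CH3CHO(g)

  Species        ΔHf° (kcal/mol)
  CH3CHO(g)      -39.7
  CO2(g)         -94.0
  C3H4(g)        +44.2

ΔH_rxn = -177.9 kcal/mol

Products: 1·(-94.0) + 1·(-39.7) = -133.7
Reactants: 1·(+44.2) + 3/2·(+0.0) = +44.2
ΔH_rxn = (-133.7) − (+44.2) = -177.9 kcal/mol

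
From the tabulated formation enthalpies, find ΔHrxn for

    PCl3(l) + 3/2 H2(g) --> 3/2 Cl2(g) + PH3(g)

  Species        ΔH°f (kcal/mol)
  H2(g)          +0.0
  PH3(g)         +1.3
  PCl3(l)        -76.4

ΔH°rxn = Σ nΔHf°(products) − Σ nΔHf°(reactants).
Products: 3/2·(+0.0) + 1·(+1.3) = +1.3
Reactants: 1·(-76.4) + 3/2·(+0.0) = -76.4
ΔHrxn = (+1.3) − (-76.4) = 77.7 kcal/mol

ΔHrxn = 77.7 kcal/mol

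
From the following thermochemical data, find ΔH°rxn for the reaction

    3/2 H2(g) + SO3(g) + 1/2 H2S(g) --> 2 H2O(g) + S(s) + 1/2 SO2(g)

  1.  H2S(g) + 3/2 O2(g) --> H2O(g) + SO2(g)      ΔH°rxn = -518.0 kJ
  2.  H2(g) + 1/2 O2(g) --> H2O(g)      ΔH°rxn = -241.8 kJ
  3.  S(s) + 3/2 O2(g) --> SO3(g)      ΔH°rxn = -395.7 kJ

ΔH°rxn = -226.0 kJ

eq. 1 × 1/2 (scale by 1/2 for the 1/2 H2S(g)): (1/2)·(-518.0) = -259.0 kJ
eq. 2 × 3/2 (scale by 3/2 for the 3/2 H2(g)): (3/2)·(-241.8) = -362.7 kJ
eq. 3 reversed (reverse to put SO3(g) on the reactant side): +395.7 kJ
Summing the manipulated equations, ΔH°rxn = (-259.0) + (-362.7) + (+395.7) = -226.0 kJ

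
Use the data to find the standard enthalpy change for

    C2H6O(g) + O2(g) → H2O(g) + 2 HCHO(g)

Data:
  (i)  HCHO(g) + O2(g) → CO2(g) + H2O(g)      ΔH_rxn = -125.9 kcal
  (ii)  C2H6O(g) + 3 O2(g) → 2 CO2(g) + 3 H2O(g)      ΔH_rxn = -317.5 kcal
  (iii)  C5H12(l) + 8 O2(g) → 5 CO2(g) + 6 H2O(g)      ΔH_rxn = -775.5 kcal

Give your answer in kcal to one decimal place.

(i) reversed and × 2: (-2)·(-125.9) = +251.8 kcal
(ii) as written: -317.5 kcal
(iii): not needed.
ΔH_rxn = (+251.8) + (-317.5) = -65.7 kcal

ΔH_rxn = -65.7 kcal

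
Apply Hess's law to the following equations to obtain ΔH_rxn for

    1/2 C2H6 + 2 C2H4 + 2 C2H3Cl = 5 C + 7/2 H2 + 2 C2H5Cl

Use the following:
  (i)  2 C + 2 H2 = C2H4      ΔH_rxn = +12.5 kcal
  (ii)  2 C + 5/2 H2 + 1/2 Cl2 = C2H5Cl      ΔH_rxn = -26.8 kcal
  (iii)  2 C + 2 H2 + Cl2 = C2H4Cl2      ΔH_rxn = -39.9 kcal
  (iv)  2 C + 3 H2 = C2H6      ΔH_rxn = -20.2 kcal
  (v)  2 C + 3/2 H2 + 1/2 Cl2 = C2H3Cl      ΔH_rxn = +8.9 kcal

ΔH_rxn = -86.3 kcal

(i) reversed and × 2 (reverse to put C2H4 on the reactant side; ×2 to match 2 C2H4 in the target): (-2)·(+12.5) = -25.0 kcal
(ii) × 2 (×2 to match 2 C2H5Cl in the target): (2)·(-26.8) = -53.6 kcal
(iii): not needed (C2H4Cl2 appears nowhere else).
(iv) reversed and × 1/2 (C2H6 must end up as a reactant; scale by 1/2 for the 1/2 C2H6): (-1/2)·(-20.2) = +10.1 kcal
(v) reversed and × 2 (C2H3Cl must end up as a reactant; scale by 2 for the 2 C2H3Cl): (-2)·(+8.9) = -17.8 kcal
ΔH_rxn = (-25.0) + (-53.6) + (+10.1) + (-17.8) = -86.3 kcal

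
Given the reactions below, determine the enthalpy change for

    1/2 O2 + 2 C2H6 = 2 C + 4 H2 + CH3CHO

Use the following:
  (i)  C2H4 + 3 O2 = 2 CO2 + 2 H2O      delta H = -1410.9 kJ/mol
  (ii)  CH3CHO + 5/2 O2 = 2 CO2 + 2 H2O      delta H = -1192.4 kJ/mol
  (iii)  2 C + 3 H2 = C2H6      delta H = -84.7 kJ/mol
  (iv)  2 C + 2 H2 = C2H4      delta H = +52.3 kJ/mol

(i) as written: -1410.9 kJ/mol
(ii) reversed (CH3CHO must end up as a product): +1192.4 kJ/mol
(iii) reversed and × 2 (C2H6 must end up as a reactant; ×2 to match 2 C2H6 in the target): (-2)·(-84.7) = +169.4 kJ/mol
(iv) as written: +52.3 kJ/mol
delta H = (-1410.9) + (+1192.4) + (+169.4) + (+52.3) = 3.2 kJ/mol

delta H = 3.2 kJ/mol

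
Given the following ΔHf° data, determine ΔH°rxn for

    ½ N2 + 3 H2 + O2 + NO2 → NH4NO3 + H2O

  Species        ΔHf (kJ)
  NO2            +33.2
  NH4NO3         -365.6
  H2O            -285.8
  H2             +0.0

Products: 1·(-365.6) + 1·(-285.8) = -651.4
Reactants: 1/2·(+0.0) + 3·(+0.0) + 1·(+0.0) + 1·(+33.2) = +33.2
ΔH°rxn = (-651.4) − (+33.2) = -684.6 kJ

ΔH°rxn = -684.6 kJ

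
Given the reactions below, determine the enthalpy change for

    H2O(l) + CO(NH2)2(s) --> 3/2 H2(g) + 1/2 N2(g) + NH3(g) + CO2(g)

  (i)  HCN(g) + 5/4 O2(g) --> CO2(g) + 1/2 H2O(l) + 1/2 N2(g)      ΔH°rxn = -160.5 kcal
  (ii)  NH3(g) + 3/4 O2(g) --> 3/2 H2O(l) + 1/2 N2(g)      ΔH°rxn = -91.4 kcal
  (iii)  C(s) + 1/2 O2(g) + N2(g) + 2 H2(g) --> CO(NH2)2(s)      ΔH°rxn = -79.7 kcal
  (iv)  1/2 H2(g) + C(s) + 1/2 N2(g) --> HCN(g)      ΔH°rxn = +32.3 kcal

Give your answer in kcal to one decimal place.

ΔH°rxn = 42.9 kcal

(i) as written (CO2(g) already on the product side): -160.5 kcal
(ii) reversed (reverse to put NH3(g) on the product side): +91.4 kcal
(iii) reversed (CO(NH2)2(s) must end up as a reactant): +79.7 kcal
(iv) as written: +32.3 kcal
Combining the equations, ΔH°rxn = (-160.5) + (+91.4) + (+79.7) + (+32.3) = 42.9 kcal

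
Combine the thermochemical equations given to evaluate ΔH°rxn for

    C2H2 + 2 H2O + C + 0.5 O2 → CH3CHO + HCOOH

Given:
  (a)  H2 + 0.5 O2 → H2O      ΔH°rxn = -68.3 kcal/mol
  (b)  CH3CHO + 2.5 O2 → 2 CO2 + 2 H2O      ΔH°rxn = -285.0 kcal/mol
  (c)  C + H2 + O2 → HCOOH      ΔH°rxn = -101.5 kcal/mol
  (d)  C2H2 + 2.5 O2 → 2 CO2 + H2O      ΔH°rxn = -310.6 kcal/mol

(a) reversed: +68.3 kcal/mol
(b) reversed (CH3CHO must end up as a product): +285.0 kcal/mol
(c) as written (HCOOH already on the product side): -101.5 kcal/mol
(d) as written (C2H2 already on the reactant side): -310.6 kcal/mol
ΔH°rxn = (+68.3) + (+285.0) + (-101.5) + (-310.6) = -58.8 kcal/mol

ΔH°rxn = -58.8 kcal/mol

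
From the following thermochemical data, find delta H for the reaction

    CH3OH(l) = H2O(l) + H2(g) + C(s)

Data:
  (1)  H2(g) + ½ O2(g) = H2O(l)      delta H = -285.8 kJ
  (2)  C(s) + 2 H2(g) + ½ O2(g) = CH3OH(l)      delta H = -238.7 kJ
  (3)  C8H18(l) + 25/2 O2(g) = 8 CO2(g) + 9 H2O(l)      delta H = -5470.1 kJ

delta H = -47.1 kJ

(1) as written: -285.8 kJ
(2) reversed: +238.7 kJ
(3): not needed.
Summing the manipulated equations, delta H = (1)·(-285.8) + (-1)·(-238.7) = -47.1 kJ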